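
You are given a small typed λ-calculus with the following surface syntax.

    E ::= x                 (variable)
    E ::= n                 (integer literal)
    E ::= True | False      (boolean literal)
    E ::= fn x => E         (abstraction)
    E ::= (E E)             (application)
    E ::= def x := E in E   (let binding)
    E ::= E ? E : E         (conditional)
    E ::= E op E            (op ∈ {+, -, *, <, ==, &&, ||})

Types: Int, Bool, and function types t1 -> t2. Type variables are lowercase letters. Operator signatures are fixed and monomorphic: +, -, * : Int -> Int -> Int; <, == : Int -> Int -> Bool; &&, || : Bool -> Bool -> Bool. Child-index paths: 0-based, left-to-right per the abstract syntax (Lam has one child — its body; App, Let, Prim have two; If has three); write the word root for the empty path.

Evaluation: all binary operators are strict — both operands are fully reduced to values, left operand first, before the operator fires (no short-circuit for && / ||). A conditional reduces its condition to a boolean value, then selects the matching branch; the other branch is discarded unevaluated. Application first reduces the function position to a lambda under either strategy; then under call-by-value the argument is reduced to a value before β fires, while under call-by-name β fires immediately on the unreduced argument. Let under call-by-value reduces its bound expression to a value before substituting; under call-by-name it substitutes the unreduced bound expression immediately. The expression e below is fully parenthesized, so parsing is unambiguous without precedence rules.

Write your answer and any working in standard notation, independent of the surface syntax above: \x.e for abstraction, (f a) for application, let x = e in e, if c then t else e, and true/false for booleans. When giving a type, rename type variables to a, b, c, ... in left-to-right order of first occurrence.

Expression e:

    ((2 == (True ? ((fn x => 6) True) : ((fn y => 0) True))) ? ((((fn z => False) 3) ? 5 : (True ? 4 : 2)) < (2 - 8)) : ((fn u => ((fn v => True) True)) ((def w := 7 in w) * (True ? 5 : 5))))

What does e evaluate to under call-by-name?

Answer: true

Derivation:
step 0: (if (2 == (if true then ((\x.6) true) else ((\y.0) true))) then ((if ((\z.false) 3) then 5 else (if true then 4 else 2)) < (2 - 8)) else ((\u.((\v.true) true)) ((let w = 7 in w) * (if true then 5 else 5))))
step 1: [if@0.1] (if (2 == ((\x.6) true)) then ((if ((\z.false) 3) then 5 else (if true then 4 else 2)) < (2 - 8)) else ((\u.((\v.true) true)) ((let w = 7 in w) * (if true then 5 else 5))))
step 2: [beta@0.1] (if (2 == 6) then ((if ((\z.false) 3) then 5 else (if true then 4 else 2)) < (2 - 8)) else ((\u.((\v.true) true)) ((let w = 7 in w) * (if true then 5 else 5))))
step 3: [delta@0] (if false then ((if ((\z.false) 3) then 5 else (if true then 4 else 2)) < (2 - 8)) else ((\u.((\v.true) true)) ((let w = 7 in w) * (if true then 5 else 5))))
step 4: [if@root] ((\u.((\v.true) true)) ((let w = 7 in w) * (if true then 5 else 5)))
step 5: [beta@root] ((\v.true) true)
step 6: [beta@root] true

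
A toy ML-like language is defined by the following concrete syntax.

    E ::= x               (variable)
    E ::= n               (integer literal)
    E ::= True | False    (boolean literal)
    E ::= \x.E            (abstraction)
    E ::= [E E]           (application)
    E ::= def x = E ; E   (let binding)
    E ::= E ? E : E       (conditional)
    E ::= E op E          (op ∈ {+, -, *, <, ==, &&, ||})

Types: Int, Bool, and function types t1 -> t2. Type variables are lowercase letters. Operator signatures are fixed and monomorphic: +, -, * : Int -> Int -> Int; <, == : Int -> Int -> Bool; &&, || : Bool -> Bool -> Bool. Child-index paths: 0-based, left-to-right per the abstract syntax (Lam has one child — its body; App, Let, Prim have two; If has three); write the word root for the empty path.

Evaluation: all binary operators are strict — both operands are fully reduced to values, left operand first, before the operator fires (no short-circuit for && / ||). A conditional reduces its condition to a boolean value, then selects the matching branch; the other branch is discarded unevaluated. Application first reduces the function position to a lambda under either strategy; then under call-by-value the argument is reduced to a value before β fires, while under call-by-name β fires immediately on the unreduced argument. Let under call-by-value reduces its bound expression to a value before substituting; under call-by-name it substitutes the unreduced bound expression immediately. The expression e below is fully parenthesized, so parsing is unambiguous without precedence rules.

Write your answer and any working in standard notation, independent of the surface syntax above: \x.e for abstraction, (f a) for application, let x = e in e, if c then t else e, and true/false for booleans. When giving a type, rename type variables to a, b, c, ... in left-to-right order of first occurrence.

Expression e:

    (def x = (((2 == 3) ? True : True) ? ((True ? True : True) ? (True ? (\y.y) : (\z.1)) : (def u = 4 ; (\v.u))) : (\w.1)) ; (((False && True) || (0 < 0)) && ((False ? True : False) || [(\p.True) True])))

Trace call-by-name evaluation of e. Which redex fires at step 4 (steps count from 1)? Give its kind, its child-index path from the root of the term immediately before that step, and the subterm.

Derivation:
step 0: (let x = (if (if (2 == 3) then true else true) then (if (if true then true else true) then (if true then (\y.y) else (\z.1)) else (let u = 4 in (\v.u))) else (\w.1)) in (((false && true) || (0 < 0)) && ((if false then true else false) || ((\p.true) true))))
step 1: [let@root] (((false && true) || (0 < 0)) && ((if false then true else false) || ((\p.true) true)))
step 2: [delta@0.0] ((false || (0 < 0)) && ((if false then true else false) || ((\p.true) true)))
step 3: [delta@0.1] ((false || false) && ((if false then true else false) || ((\p.true) true)))
step 4: [delta@0] (false && ((if false then true else false) || ((\p.true) true)))

Answer: delta at 0 : (false || false)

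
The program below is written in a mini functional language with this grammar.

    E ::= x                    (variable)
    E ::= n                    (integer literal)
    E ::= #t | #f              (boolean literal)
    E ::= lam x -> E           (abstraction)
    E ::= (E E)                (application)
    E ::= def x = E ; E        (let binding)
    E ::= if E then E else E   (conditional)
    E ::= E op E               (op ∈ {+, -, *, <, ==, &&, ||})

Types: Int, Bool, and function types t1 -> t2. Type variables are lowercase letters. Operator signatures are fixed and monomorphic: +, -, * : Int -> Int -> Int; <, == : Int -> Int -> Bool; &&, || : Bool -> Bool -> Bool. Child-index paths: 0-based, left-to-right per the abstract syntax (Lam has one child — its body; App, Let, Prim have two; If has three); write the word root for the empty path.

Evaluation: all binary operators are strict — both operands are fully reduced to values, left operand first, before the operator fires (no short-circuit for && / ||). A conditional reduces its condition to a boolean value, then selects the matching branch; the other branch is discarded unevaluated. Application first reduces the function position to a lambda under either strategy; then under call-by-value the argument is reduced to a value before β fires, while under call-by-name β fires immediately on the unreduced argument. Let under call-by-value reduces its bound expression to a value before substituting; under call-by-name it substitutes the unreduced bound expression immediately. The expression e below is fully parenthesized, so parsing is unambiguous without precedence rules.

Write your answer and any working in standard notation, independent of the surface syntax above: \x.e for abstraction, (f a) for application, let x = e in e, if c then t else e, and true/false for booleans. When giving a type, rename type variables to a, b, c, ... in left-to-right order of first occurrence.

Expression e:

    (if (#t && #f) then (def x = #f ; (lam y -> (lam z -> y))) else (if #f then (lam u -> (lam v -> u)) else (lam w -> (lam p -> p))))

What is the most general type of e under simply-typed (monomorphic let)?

Answer: a -> a -> a

Trace:
  unify Bool ~ Bool
  unify Bool ~ Bool
  unify Bool ~ Bool
let x : Bool
y : a
\z._ : b -> a
\y._ : a -> b -> a
  unify Bool ~ Bool
u : c
\v._ : d -> c
\u._ : c -> d -> c
p : f
\p._ : f -> f
\w._ : e -> f -> f
  unify c -> d -> c ~ e -> f -> f
  unify c ~ e
  unify d -> e ~ f -> f
  unify d ~ f
  unify e ~ f
  unify a -> b -> a ~ f -> f -> f
  unify a ~ f
  unify b -> f ~ f -> f
  unify b ~ f
  unify f ~ f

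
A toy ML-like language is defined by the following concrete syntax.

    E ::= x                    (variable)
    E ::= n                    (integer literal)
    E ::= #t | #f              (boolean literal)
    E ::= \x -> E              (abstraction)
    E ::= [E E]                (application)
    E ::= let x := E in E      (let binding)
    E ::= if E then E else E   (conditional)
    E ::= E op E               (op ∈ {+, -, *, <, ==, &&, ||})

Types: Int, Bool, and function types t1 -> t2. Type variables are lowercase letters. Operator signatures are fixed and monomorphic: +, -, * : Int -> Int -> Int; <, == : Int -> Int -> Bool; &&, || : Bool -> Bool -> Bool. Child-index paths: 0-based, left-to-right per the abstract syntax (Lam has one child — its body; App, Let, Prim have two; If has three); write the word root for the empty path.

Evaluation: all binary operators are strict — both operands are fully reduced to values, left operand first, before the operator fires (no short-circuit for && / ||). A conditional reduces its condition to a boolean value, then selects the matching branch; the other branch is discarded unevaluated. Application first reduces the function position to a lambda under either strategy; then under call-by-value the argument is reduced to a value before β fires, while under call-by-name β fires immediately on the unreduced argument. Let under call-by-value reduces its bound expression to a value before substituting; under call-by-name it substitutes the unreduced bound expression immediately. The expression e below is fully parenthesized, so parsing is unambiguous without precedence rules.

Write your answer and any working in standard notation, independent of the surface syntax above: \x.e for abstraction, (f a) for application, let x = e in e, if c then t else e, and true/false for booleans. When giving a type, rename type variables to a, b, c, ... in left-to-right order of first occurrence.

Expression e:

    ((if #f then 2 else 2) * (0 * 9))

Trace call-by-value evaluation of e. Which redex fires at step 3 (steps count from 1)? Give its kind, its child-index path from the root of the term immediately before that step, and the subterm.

Working:
step 0: ((if false then 2 else 2) * (0 * 9))
step 1: [if@0] (2 * (0 * 9))
step 2: [delta@1] (2 * 0)
step 3: [delta@root] 0

Answer: delta at root : (2 * 0)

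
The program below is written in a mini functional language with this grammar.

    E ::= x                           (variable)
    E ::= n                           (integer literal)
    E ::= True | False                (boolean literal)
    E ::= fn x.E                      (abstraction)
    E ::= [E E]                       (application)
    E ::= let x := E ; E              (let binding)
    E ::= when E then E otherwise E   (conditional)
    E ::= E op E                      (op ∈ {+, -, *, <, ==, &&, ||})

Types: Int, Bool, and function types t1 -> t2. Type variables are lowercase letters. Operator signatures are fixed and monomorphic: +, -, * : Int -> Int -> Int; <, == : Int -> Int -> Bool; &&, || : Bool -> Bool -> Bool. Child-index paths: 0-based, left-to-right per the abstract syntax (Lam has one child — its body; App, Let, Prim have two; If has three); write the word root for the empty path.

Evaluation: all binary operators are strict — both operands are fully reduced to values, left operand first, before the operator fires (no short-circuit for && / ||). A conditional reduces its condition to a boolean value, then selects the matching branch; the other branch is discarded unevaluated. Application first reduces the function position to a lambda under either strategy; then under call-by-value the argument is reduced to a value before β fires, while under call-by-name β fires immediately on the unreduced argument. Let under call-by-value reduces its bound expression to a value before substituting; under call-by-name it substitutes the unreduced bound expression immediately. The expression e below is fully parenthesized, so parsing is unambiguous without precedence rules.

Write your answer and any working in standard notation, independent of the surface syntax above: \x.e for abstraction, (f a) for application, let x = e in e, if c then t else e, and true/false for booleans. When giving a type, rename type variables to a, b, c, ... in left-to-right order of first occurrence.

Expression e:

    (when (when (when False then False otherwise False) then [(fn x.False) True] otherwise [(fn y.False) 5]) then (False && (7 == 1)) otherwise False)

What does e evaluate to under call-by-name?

Answer: false

Trace:
step 0: (if (if (if false then false else false) then ((\x.false) true) else ((\y.false) 5)) then (false && (7 == 1)) else false)
step 1: [if@0.0] (if (if false then ((\x.false) true) else ((\y.false) 5)) then (false && (7 == 1)) else false)
step 2: [if@0] (if ((\y.false) 5) then (false && (7 == 1)) else false)
step 3: [beta@0] (if false then (false && (7 == 1)) else false)
step 4: [if@root] false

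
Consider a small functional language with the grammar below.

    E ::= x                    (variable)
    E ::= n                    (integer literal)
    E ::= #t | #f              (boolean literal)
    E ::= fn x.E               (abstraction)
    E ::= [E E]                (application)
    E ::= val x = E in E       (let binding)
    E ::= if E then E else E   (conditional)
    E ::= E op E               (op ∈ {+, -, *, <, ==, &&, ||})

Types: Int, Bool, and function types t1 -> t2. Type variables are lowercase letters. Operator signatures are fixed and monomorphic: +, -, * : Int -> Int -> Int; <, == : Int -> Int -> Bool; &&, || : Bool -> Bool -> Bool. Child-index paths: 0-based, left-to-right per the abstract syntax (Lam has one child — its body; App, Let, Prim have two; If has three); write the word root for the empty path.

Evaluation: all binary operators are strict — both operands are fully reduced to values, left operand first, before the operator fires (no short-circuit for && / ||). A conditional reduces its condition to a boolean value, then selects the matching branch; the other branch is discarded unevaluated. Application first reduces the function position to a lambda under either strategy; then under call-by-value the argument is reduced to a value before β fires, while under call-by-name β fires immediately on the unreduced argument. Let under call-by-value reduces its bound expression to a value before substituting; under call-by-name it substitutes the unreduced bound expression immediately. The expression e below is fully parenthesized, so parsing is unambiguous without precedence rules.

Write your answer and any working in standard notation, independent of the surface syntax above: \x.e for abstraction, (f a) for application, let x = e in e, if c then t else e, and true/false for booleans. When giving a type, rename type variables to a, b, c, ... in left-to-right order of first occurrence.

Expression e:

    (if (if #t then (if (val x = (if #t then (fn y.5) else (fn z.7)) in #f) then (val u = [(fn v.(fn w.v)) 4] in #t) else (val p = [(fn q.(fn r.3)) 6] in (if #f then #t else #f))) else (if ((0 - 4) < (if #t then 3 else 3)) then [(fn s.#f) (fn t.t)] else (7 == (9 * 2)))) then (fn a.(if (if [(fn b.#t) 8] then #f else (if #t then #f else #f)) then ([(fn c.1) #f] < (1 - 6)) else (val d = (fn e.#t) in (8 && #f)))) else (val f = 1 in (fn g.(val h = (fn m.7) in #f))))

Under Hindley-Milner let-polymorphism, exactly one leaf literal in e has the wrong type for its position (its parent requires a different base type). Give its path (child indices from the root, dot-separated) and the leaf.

Working:
  unify Bool ~ Bool
  unify Bool ~ Bool
\y._ : a -> Int
\z._ : b -> Int
  unify a -> Int ~ b -> Int
  unify a ~ b
  unify Int ~ Int
let x : forall. b -> Int
  unify Bool ~ Bool
v : c
\w._ : d -> c
\v._ : c -> d -> c
  unify c -> d -> c ~ Int -> e
  unify c ~ Int
  unify d -> Int ~ e
_ _ : d -> Int
let u : forall. d -> Int
\r._ : g -> Int
\q._ : f -> g -> Int
  unify f -> g -> Int ~ Int -> h
  unify f ~ Int
  unify g -> Int ~ h
_ _ : g -> Int
let p : forall. g -> Int
  unify Bool ~ Bool
  unify Bool ~ Bool
  unify Bool ~ Bool
  unify Int ~ Int
  unify Int ~ Int
  unify Int ~ Int
  unify Bool ~ Bool
  unify Int ~ Int
  unify Int ~ Int
  unify Bool ~ Bool
\s._ : i -> Bool
t : j
\t._ : j -> j
  unify i -> Bool ~ (j -> j) -> k
  unify i ~ j -> j
  unify Bool ~ k
_ _ : Bool
  unify Int ~ Int
  unify Int ~ Int
  unify Int ~ Int
  unify Int ~ Int
  unify Bool ~ Bool
  unify Bool ~ Bool
  unify Bool ~ Bool
\b._ : m -> Bool
  unify m -> Bool ~ Int -> n
  unify m ~ Int
  unify Bool ~ n
_ _ : Bool
  unify Bool ~ Bool
  unify Bool ~ Bool
  unify Bool ~ Bool
  unify Bool ~ Bool
  unify Bool ~ Bool
\c._ : o -> Int
  unify o -> Int ~ Bool -> p
  unify o ~ Bool
  unify Int ~ p
_ _ : Int
  unify Int ~ Int
  unify Int ~ Int
  unify Int ~ Int
  unify Int ~ Int
\e._ : q -> Bool
let d : forall. q -> Bool
  unify Int ~ Bool
  FAIL: mismatch Int ~ Bool

Answer: 1.0.2.1.0 : 8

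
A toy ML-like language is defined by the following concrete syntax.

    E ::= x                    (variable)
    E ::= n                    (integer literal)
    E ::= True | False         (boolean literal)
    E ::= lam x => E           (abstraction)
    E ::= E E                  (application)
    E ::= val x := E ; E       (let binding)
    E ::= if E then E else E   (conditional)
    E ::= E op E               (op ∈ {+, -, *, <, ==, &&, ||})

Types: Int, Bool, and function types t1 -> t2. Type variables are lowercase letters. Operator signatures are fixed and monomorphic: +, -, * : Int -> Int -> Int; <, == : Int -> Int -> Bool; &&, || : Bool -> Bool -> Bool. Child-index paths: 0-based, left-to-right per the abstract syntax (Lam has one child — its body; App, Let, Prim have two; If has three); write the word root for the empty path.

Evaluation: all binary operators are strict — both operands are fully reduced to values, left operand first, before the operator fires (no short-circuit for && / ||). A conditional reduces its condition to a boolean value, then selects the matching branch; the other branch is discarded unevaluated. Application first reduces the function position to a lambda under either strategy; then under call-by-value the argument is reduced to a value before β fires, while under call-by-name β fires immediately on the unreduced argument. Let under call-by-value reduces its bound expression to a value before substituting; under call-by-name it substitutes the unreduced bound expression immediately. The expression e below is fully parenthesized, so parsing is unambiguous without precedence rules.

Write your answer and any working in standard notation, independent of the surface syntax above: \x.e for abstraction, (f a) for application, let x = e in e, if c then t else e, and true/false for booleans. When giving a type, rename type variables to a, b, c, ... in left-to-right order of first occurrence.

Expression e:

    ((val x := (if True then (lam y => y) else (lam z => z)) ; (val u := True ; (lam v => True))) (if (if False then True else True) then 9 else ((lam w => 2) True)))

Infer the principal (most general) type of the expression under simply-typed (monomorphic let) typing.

Answer: Bool

Working:
  unify Bool ~ Bool
y : a
\y._ : a -> a
z : b
\z._ : b -> b
  unify a -> a ~ b -> b
  unify a ~ b
  unify b ~ b
let x : b -> b
let u : Bool
\v._ : c -> Bool
  unify Bool ~ Bool
  unify Bool ~ Bool
  unify Bool ~ Bool
\w._ : d -> Int
  unify d -> Int ~ Bool -> e
  unify d ~ Bool
  unify Int ~ e
_ _ : Int
  unify Int ~ Int
  unify c -> Bool ~ Int -> f
  unify c ~ Int
  unify Bool ~ f
_ _ : Bool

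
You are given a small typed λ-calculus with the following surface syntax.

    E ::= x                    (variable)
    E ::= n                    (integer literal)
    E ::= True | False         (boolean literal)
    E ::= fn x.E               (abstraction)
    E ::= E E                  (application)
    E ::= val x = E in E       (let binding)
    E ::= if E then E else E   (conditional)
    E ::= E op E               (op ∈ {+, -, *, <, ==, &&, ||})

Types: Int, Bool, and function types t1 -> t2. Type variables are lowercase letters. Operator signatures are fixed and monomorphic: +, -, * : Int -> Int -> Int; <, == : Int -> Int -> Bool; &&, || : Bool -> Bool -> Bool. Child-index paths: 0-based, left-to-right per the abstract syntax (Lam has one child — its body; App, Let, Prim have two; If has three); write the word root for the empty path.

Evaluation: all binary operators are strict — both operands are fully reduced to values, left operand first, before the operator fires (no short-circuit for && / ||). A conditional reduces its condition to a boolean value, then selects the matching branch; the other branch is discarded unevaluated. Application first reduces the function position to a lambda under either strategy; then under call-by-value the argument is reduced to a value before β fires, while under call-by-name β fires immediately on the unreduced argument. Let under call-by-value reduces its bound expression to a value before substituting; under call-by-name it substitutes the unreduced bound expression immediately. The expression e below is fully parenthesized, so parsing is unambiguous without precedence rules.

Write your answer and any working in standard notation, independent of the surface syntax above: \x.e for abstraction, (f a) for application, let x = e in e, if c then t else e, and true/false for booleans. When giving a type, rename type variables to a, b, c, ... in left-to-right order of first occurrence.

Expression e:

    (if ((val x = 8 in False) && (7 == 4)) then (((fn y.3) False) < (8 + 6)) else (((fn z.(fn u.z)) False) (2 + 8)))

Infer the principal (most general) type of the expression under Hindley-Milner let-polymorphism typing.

Answer: Bool

Trace:
let x : Int
  unify Bool ~ Bool
  unify Int ~ Int
  unify Int ~ Int
  unify Bool ~ Bool
  unify Bool ~ Bool
\y._ : a -> Int
  unify a -> Int ~ Bool -> b
  unify a ~ Bool
  unify Int ~ b
_ _ : Int
  unify Int ~ Int
  unify Int ~ Int
  unify Int ~ Int
  unify Int ~ Int
z : c
\u._ : d -> c
\z._ : c -> d -> c
  unify c -> d -> c ~ Bool -> e
  unify c ~ Bool
  unify d -> Bool ~ e
_ _ : d -> Bool
  unify Int ~ Int
  unify Int ~ Int
  unify d -> Bool ~ Int -> f
  unify d ~ Int
  unify Bool ~ f
_ _ : Bool
  unify Bool ~ Bool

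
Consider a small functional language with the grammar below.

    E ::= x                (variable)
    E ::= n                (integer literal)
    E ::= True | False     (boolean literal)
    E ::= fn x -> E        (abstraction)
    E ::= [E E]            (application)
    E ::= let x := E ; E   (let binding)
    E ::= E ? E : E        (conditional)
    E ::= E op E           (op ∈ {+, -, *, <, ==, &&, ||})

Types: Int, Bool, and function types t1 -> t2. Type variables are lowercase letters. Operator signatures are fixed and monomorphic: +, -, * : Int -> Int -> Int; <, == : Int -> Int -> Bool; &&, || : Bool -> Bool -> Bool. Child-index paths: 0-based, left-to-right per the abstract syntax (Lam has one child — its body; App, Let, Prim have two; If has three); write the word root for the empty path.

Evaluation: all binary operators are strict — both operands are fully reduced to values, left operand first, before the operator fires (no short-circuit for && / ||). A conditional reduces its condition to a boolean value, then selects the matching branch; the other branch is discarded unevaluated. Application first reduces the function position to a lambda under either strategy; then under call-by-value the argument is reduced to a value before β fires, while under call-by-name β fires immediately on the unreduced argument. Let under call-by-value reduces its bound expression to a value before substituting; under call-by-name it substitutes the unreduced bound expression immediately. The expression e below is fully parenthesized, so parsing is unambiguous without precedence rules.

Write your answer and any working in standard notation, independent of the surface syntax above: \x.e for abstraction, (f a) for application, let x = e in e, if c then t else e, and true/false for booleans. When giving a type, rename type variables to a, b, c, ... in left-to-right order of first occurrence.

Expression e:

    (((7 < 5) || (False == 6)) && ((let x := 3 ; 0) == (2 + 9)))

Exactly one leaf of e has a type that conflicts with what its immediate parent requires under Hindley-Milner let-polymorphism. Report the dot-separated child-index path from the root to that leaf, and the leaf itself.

Working:
  unify Int ~ Int
  unify Int ~ Int
  unify Bool ~ Bool
  unify Bool ~ Int
  FAIL: mismatch Bool ~ Int

Answer: 0.1.0 : false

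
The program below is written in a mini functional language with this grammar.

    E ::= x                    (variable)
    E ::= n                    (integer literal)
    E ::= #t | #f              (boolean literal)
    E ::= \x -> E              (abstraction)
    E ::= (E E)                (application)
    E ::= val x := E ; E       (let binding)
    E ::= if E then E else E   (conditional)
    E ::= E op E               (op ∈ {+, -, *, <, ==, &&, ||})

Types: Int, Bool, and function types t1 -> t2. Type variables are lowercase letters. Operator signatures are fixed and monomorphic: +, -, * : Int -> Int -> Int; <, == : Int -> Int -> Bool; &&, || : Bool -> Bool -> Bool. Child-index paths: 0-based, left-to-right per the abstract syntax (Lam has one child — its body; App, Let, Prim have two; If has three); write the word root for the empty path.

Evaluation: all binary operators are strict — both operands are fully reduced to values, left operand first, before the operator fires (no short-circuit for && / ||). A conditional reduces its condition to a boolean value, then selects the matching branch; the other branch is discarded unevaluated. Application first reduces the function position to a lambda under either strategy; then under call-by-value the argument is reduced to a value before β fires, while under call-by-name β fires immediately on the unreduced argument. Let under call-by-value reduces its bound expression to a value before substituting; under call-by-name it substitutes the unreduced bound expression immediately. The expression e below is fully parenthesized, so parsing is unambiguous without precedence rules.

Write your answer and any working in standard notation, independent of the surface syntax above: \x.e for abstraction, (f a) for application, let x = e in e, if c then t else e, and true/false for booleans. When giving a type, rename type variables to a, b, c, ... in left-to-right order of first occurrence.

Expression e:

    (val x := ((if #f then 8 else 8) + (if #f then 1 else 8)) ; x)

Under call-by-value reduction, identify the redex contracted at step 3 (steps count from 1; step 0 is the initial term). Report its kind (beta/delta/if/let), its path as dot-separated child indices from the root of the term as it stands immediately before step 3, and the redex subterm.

Derivation:
step 0: (let x = ((if false then 8 else 8) + (if false then 1 else 8)) in x)
step 1: [if@0.0] (let x = (8 + (if false then 1 else 8)) in x)
step 2: [if@0.1] (let x = (8 + 8) in x)
step 3: [delta@0] (let x = 16 in x)

Answer: delta at 0 : (8 + 8)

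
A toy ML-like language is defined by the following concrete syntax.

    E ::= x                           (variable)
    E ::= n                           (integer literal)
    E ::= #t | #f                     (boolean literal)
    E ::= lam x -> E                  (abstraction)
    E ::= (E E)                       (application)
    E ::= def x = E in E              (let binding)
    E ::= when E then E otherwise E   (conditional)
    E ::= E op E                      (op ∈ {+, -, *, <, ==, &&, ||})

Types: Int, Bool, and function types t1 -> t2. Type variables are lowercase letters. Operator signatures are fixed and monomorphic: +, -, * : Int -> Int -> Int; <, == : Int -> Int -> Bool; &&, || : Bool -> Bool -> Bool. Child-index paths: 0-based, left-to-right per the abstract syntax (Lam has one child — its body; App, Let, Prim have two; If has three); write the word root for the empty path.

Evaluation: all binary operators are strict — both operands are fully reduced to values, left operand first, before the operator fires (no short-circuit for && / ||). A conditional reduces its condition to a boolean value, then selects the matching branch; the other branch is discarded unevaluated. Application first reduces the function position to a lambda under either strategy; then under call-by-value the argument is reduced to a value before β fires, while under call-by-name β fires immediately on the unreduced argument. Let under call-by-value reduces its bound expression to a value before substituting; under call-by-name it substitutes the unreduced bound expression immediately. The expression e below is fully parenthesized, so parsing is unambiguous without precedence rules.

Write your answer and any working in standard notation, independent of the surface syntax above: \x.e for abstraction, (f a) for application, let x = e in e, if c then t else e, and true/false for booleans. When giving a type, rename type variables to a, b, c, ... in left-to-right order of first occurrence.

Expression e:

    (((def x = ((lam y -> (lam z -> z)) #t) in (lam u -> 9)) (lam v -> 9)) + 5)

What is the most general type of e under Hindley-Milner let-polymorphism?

Answer: Int

Trace:
z : b
\z._ : b -> b
\y._ : a -> b -> b
  unify a -> b -> b ~ Bool -> c
  unify a ~ Bool
  unify b -> b ~ c
_ _ : b -> b
let x : forall. b -> b
\u._ : d -> Int
\v._ : e -> Int
  unify d -> Int ~ (e -> Int) -> f
  unify d ~ e -> Int
  unify Int ~ f
_ _ : Int
  unify Int ~ Int
  unify Int ~ Int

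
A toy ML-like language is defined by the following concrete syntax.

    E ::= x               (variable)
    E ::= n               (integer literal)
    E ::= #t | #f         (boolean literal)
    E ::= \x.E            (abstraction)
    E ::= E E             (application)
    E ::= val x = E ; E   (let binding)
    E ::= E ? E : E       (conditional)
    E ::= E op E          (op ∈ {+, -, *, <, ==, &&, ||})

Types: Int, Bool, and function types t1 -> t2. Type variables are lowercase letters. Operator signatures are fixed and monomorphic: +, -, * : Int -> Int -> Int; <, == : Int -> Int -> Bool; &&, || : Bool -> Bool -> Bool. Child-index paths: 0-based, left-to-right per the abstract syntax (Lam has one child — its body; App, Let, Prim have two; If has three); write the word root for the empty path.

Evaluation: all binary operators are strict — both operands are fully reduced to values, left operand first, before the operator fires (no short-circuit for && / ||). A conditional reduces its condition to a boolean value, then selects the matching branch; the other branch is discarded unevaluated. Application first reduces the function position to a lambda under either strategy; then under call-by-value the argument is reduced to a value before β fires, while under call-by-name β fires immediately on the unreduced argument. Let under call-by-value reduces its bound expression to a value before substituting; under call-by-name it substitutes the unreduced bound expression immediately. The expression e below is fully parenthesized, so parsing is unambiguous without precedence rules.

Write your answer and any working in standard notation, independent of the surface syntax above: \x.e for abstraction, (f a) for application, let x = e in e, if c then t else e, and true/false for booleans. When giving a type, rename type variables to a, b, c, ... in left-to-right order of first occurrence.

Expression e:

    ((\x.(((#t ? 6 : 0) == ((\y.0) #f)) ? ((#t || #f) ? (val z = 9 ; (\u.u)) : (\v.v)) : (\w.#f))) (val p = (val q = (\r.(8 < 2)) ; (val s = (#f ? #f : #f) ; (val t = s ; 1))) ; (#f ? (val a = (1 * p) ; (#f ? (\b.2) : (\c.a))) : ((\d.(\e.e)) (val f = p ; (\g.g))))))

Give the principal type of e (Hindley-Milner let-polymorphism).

Answer: Bool -> Bool

Derivation:
  unify Bool ~ Bool
  unify Int ~ Int
  unify Int ~ Int
\y._ : b -> Int
  unify b -> Int ~ Bool -> c
  unify b ~ Bool
  unify Int ~ c
_ _ : Int
  unify Int ~ Int
  unify Bool ~ Bool
  unify Bool ~ Bool
  unify Bool ~ Bool
  unify Bool ~ Bool
let z : Int
u : d
\u._ : d -> d
v : e
\v._ : e -> e
  unify d -> d ~ e -> e
  unify d ~ e
  unify e ~ e
\w._ : f -> Bool
  unify e -> e ~ f -> Bool
  unify e ~ f
  unify f ~ Bool
\x._ : a -> Bool -> Bool
  unify Int ~ Int
  unify Int ~ Int
\r._ : g -> Bool
let q : forall. g -> Bool
  unify Bool ~ Bool
  unify Bool ~ Bool
let s : Bool
s : Bool
let t : Bool
let p : Int
  unify Bool ~ Bool
  unify Int ~ Int
p : Int
  unify Int ~ Int
let a : Int
  unify Bool ~ Bool
\b._ : h -> Int
a : Int
\c._ : i -> Int
  unify h -> Int ~ i -> Int
  unify h ~ i
  unify Int ~ Int
e : k
\e._ : k -> k
\d._ : j -> k -> k
p : Int
let f : Int
g : l
\g._ : l -> l
  unify j -> k -> k ~ (l -> l) -> m
  unify j ~ l -> l
  unify k -> k ~ m
_ _ : k -> k
  unify i -> Int ~ k -> k
  unify i ~ k
  unify Int ~ k
  unify a -> Bool -> Bool ~ (Int -> Int) -> n
  unify a ~ Int -> Int
  unify Bool -> Bool ~ n
_ _ : Bool -> Bool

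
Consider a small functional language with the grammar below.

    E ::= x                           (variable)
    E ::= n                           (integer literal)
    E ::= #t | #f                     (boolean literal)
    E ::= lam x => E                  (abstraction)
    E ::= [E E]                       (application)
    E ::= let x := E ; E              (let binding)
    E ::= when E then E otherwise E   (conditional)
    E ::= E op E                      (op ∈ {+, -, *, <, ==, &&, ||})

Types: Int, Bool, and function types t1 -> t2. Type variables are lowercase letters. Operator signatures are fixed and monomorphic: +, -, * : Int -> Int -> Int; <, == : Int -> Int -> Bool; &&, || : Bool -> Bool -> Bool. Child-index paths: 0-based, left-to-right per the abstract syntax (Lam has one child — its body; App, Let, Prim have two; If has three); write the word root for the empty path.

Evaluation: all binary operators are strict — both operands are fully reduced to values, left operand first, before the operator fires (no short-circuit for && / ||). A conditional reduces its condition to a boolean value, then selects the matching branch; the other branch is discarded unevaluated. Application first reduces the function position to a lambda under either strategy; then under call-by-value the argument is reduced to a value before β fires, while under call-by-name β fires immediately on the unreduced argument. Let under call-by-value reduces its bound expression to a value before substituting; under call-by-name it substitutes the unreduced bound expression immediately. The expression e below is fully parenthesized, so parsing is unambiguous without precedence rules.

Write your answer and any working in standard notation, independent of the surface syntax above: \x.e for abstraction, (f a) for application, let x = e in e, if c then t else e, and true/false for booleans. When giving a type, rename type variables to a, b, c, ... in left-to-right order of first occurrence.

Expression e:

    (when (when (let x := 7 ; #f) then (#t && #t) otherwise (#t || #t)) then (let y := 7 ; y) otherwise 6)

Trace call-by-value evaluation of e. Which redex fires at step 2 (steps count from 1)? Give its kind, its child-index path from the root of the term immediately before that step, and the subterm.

Answer: if at 0 : (if false then (true && true) else (true || true))

Trace:
step 0: (if (if (let x = 7 in false) then (true && true) else (true || true)) then (let y = 7 in y) else 6)
step 1: [let@0.0] (if (if false then (true && true) else (true || true)) then (let y = 7 in y) else 6)
step 2: [if@0] (if (true || true) then (let y = 7 in y) else 6)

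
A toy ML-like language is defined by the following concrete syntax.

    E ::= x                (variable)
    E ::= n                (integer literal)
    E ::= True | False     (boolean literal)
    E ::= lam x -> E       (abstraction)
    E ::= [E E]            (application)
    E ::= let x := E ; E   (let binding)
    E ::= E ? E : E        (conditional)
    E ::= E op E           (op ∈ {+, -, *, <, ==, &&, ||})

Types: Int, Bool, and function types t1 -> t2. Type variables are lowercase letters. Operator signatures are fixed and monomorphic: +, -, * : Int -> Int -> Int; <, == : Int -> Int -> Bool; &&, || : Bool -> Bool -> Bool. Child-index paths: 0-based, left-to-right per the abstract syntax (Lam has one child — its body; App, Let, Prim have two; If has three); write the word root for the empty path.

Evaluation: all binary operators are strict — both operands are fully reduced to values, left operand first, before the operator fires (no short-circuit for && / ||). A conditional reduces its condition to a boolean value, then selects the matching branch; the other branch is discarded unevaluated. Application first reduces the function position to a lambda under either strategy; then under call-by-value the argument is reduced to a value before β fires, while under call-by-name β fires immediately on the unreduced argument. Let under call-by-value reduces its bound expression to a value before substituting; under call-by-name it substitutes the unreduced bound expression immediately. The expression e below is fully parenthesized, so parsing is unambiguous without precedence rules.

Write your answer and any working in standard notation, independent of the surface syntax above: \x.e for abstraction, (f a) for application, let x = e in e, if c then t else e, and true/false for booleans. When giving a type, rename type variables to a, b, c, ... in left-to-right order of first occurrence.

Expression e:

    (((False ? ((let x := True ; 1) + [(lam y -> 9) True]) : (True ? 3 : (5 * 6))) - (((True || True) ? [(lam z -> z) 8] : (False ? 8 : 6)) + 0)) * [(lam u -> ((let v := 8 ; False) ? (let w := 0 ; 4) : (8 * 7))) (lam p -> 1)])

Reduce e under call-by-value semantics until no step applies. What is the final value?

Answer: -280

Derivation:
step 0: (((if false then ((let x = true in 1) + ((\y.9) true)) else (if true then 3 else (5 * 6))) - ((if (true || true) then ((\z.z) 8) else (if false then 8 else 6)) + 0)) * ((\u.(if (let v = 8 in false) then (let w = 0 in 4) else (8 * 7))) (\p.1)))
step 1: [if@0.0] (((if true then 3 else (5 * 6)) - ((if (true || true) then ((\z.z) 8) else (if false then 8 else 6)) + 0)) * ((\u.(if (let v = 8 in false) then (let w = 0 in 4) else (8 * 7))) (\p.1)))
step 2: [if@0.0] ((3 - ((if (true || true) then ((\z.z) 8) else (if false then 8 else 6)) + 0)) * ((\u.(if (let v = 8 in false) then (let w = 0 in 4) else (8 * 7))) (\p.1)))
step 3: [delta@0.1.0.0] ((3 - ((if true then ((\z.z) 8) else (if false then 8 else 6)) + 0)) * ((\u.(if (let v = 8 in false) then (let w = 0 in 4) else (8 * 7))) (\p.1)))
step 4: [if@0.1.0] ((3 - (((\z.z) 8) + 0)) * ((\u.(if (let v = 8 in false) then (let w = 0 in 4) else (8 * 7))) (\p.1)))
step 5: [beta@0.1.0] ((3 - (8 + 0)) * ((\u.(if (let v = 8 in false) then (let w = 0 in 4) else (8 * 7))) (\p.1)))
step 6: [delta@0.1] ((3 - 8) * ((\u.(if (let v = 8 in false) then (let w = 0 in 4) else (8 * 7))) (\p.1)))
step 7: [delta@0] (-5 * ((\u.(if (let v = 8 in false) then (let w = 0 in 4) else (8 * 7))) (\p.1)))
step 8: [beta@1] (-5 * (if (let v = 8 in false) then (let w = 0 in 4) else (8 * 7)))
step 9: [let@1.0] (-5 * (if false then (let w = 0 in 4) else (8 * 7)))
step 10: [if@1] (-5 * (8 * 7))
step 11: [delta@1] (-5 * 56)
step 12: [delta@root] -280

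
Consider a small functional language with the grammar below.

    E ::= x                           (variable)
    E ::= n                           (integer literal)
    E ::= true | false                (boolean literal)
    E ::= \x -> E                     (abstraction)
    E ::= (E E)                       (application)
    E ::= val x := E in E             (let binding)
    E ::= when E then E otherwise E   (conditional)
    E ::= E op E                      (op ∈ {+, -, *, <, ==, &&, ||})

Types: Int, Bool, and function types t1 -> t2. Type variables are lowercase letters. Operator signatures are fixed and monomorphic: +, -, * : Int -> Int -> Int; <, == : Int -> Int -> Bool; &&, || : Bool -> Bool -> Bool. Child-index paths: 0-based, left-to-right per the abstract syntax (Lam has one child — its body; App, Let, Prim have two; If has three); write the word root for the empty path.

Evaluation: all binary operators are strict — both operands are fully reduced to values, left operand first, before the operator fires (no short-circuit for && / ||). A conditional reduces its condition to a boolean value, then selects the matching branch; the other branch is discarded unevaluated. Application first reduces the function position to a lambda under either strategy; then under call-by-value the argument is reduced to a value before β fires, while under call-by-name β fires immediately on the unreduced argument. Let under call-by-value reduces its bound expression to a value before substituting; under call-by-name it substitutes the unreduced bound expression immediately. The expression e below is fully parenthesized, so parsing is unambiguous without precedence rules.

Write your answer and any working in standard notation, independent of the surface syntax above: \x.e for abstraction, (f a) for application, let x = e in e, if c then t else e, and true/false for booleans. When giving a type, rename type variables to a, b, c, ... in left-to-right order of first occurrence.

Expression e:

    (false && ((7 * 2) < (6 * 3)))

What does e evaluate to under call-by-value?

Derivation:
step 0: (false && ((7 * 2) < (6 * 3)))
step 1: [delta@1.0] (false && (14 < (6 * 3)))
step 2: [delta@1.1] (false && (14 < 18))
step 3: [delta@1] (false && true)
step 4: [delta@root] false

Answer: false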